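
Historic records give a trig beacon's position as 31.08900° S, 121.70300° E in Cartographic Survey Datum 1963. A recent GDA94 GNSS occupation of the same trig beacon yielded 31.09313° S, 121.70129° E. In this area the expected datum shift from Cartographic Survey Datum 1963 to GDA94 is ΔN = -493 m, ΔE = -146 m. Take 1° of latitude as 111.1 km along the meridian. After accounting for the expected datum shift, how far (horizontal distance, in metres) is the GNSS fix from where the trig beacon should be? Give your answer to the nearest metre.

38 m

Observed coordinate differences: Δφ = -0.00413°, Δλ = -0.00171°.
Converting to metres (1° lat = 111100 m, cos φ = 0.856366): observed ΔN = -458.8 m, observed ΔE = -162.7 m.
Subtracting the expected shift leaves a residual of -458.8 − (-493) = 34.2 m north and -162.7 − (-146) = -16.7 m east.
Residual distance = √(34.2² + (-16.7)²) = 38.0 m.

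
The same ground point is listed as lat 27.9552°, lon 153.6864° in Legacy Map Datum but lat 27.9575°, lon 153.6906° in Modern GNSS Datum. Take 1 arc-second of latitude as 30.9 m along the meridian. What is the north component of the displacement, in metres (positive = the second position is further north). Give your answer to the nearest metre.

ΔN = 256 m

Δφ = 27.9575° − 27.9552° = +0.0023°; Δλ = 153.6906° − 153.6864° = +0.0042°.
1° of latitude = 3600 × 30.90 = 111240 m.
ΔN = Δφ × 111240 = 255.9 m; ΔE = Δλ × 111240 × cos(27.9552°) = +0.0042 × 111240 × 0.883314 = 412.7 m.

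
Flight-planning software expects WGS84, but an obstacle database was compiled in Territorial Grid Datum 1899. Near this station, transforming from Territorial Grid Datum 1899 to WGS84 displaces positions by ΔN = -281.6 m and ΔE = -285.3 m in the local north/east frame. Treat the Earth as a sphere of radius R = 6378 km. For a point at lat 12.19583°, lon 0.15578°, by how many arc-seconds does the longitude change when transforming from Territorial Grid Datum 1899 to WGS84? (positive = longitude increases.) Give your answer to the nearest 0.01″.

Δλ = -9.44″

At latitude 12.19583°, cos φ = 0.977431.
One radian of longitude at latitude φ spans R cos φ, so Δλ = ΔE / (R cos φ) = -285.3 / (6378000 × 0.977431) = -4.5765e-05 rad = -9.440″.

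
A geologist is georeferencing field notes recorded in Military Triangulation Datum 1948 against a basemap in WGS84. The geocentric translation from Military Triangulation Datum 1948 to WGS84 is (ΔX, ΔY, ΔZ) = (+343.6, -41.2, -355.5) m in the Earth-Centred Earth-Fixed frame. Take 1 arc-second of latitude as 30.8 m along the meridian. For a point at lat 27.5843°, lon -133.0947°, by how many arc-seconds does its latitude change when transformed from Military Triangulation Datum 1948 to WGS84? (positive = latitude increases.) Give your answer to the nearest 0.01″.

Δφ = -7.15″

sin φ = 0.463053, cos φ = 0.886330, sin λ = -0.730225, cos λ = -0.683206.
North component: ΔN = −sin φ cos λ·ΔX − sin φ sin λ·ΔY + cos φ·ΔZ = −(0.463053)(-0.683206)(343.6) − (0.463053)(-0.730225)(-41.2) + (0.886330)(-355.5) = -220.32 m.
1° of latitude spans 3600 × 30.80 = 110880 m, so Δφ = -220.32 / 110880 × 3600 = -7.153″.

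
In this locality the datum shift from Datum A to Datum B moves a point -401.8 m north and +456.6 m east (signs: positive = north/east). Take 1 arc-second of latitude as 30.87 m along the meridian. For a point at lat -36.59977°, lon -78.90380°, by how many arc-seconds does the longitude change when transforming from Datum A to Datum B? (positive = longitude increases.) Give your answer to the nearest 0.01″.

Δλ = 18.42″

At latitude -36.59977°, cos φ = 0.802820.
1″ of longitude at this latitude = 30.87 × cos φ = 24.7830 m, so Δλ = 456.6 / 24.7830 = 18.424″.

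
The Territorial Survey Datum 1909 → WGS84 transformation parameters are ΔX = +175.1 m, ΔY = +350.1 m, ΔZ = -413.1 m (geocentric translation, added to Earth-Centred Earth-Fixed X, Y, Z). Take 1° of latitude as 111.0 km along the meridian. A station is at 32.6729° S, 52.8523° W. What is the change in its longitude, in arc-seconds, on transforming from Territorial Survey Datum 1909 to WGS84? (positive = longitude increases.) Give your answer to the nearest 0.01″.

sin φ = -0.539842, cos φ = 0.841766, sin λ = -0.797081, cos λ = 0.603872.
East component: ΔE = −sin λ·ΔX + cos λ·ΔY = −(-0.797081)(175.1) + (0.603872)(350.1) = 350.98 m.
1° of latitude spans 111000 m; at latitude φ, 1° of longitude spans that × cos φ = 93436.0 m, so Δλ = 350.98 / 93436.0 × 3600 = 13.523″.

Δλ = 13.52″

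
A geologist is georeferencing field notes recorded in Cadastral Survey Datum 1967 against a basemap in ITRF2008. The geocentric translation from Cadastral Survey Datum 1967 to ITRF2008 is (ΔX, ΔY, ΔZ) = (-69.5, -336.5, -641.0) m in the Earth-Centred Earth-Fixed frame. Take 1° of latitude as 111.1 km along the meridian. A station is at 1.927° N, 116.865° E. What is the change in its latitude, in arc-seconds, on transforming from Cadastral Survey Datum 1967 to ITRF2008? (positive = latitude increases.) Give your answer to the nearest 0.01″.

sin φ = 0.033626, cos φ = 0.999434, sin λ = 0.892074, cos λ = -0.451890.
North component: ΔN = −sin φ cos λ·ΔX − sin φ sin λ·ΔY + cos φ·ΔZ = −(0.033626)(-0.451890)(-69.5) − (0.033626)(0.892074)(-336.5) + (0.999434)(-641.0) = -631.60 m.
1° of latitude spans 111100 m, so Δφ = -631.60 / 111100 × 3600 = -20.466″.

Δφ = -20.47″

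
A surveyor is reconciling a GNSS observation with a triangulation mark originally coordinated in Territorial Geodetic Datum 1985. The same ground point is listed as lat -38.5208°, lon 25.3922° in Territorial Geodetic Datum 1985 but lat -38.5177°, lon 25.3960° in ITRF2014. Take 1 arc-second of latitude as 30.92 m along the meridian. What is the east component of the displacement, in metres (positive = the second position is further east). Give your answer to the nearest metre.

Δφ = -38.5177° − -38.5208° = +0.0031°; Δλ = 25.3960° − 25.3922° = +0.0038°.
1° of latitude = 3600 × 30.92 = 111312 m.
ΔN = Δφ × 111312 = 345.1 m; ΔE = Δλ × 111312 × cos(-38.5208°) = +0.0038 × 111312 × 0.782382 = 330.9 m.

ΔE = 331 m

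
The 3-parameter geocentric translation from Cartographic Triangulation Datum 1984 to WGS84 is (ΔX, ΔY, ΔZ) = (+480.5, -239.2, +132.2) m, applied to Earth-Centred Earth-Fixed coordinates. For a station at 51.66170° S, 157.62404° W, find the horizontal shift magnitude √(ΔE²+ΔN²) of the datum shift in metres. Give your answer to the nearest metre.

449 m

The local east axis at (φ, λ) is (−sin λ, cos λ, 0), so ΔE = −sin(-157.62404°)·480.5 + cos(-157.62404°)·(-239.2) = 404.11 m.
The local north axis is (−sin φ cos λ, −sin φ sin λ, cos φ), giving ΔN = -348.509 + 71.423 + 82.004 = -195.08 m.
Horizontal magnitude = √(ΔE² + ΔN²) = √(404.11² + (-195.08)²) = 448.73 m.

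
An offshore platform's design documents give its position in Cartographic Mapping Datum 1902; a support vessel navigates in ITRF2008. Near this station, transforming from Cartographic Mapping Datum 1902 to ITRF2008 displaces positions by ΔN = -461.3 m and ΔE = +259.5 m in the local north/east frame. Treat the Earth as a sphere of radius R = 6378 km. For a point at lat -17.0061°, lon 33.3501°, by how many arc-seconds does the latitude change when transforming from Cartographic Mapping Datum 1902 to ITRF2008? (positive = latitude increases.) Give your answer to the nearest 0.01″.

On a sphere of radius R, 1 rad of latitude = R, so Δφ = ΔN / R = -461.3 / 6378000 = -7.2327e-05 rad = -14.918″.

Δφ = -14.92″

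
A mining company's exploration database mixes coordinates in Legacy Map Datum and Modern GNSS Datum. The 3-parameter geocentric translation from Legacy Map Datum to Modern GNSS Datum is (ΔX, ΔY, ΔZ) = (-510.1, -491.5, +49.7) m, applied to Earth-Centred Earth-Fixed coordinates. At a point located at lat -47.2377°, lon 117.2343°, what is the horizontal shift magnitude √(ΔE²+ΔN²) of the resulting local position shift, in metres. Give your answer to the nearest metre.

At φ = -47.2377°, λ = 117.2343°: sin φ = -0.734177, cos φ = 0.678958, sin λ = 0.889143, cos λ = -0.457630.
ΔE = −sin λ·ΔX + cos λ·ΔY = −(0.889143)·(-510.1) + (-0.457630)·(-491.5) = 678.48 m.
ΔN = −sin φ cos λ·ΔX − sin φ sin λ·ΔY + cos φ·ΔZ = −(-0.734177)(-0.457630)(-510.1) − (-0.734177)(0.889143)(-491.5) + (0.678958)(49.7) = -115.72 m.
Horizontal magnitude = √(ΔE² + ΔN²) = √(678.48² + (-115.72)²) = 688.27 m.

688 m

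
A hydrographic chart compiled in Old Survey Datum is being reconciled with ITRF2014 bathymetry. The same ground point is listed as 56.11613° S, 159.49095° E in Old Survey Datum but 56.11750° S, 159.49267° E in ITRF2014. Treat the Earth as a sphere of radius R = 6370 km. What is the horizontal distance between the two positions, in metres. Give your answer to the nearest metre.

186 m

Δφ = -56.11750° − -56.11613° = -0.00137°; Δλ = 159.49267° − 159.49095° = +0.00172°.
1° along a meridian = πR/180 = 111177 m.
ΔN = Δφ × 111177 = -152.3 m; ΔE = Δλ × 111177 × cos(-56.11613°) = +0.00172 × 111177 × 0.557511 = 106.6 m.
Distance = √(ΔE² + ΔN²) = √(106.6² + (-152.3)²) = 185.9 m.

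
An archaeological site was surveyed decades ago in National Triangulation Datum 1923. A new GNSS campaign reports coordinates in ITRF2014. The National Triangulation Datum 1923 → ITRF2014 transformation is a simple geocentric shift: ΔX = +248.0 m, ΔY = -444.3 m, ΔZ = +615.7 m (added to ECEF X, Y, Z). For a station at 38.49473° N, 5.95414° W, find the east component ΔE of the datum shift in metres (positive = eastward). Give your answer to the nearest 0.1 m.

At φ = 38.49473°, λ = -5.95414°: sin φ = 0.622443, cos φ = 0.782665, sin λ = -0.103732, cos λ = 0.994605.
ΔE = −sin λ·ΔX + cos λ·ΔY = −(-0.103732)·(248.0) + (0.994605)·(-444.3) = -416.18 m.

ΔE = -416.2 m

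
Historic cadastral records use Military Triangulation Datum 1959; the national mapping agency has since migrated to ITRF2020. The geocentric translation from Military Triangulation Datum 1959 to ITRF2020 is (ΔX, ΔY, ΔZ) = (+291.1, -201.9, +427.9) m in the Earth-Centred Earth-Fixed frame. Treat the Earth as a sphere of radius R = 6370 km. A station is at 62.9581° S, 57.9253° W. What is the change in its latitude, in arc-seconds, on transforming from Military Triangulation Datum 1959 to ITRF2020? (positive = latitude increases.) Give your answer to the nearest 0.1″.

sin φ = -0.890674, cos φ = 0.454642, sin λ = -0.847356, cos λ = 0.531024.
North component: ΔN = −sin φ cos λ·ΔX − sin φ sin λ·ΔY + cos φ·ΔZ = −(-0.890674)(0.531024)(291.1) − (-0.890674)(-0.847356)(-201.9) + (0.454642)(427.9) = 484.60 m.
1° of latitude spans πR/180 = 111177 m, so Δφ = 484.60 / 111177 × 3600 = 15.692″.

Δφ = 15.7″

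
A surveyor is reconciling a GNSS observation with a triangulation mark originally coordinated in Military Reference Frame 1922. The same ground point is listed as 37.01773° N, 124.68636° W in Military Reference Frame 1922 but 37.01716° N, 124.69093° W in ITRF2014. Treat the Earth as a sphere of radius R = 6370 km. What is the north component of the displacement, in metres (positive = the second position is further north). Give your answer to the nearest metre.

Δφ = 37.01716° − 37.01773° = -0.00057°; Δλ = -124.69093° − -124.68636° = -0.00457°.
1° along a meridian = πR/180 = 111177 m.
ΔN = Δφ × 111177 = -63.4 m; ΔE = Δλ × 111177 × cos(37.01773°) = -0.00457 × 111177 × 0.798449 = -405.7 m.

ΔN = -63 m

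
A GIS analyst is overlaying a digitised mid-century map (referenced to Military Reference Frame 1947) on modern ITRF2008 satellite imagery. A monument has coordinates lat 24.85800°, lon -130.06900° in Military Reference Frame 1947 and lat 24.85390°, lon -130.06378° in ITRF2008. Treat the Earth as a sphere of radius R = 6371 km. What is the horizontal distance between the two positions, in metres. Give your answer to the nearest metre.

Δφ = 24.85390° − 24.85800° = -0.00410°; Δλ = -130.06378° − -130.06900° = +0.00522°.
1° along a meridian = πR/180 = 111195 m.
ΔN = Δφ × 111195 = -455.9 m; ΔE = Δλ × 111195 × cos(24.85800°) = +0.00522 × 111195 × 0.907352 = 526.7 m.
Distance = √(ΔE² + ΔN²) = √(526.7² + (-455.9)²) = 696.6 m.

697 m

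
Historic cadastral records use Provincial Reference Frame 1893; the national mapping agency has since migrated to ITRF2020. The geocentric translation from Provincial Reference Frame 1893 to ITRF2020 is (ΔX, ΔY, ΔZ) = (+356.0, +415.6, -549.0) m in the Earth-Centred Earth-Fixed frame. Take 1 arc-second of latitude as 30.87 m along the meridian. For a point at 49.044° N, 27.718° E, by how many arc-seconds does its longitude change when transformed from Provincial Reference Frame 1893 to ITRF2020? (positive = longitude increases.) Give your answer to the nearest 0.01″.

Δλ = 10.00″

sin φ = 0.755213, cos φ = 0.655479, sin λ = 0.465120, cos λ = 0.885248.
East component: ΔE = −sin λ·ΔX + cos λ·ΔY = −(0.465120)(356.0) + (0.885248)(415.6) = 202.33 m.
1° of latitude spans 3600 × 30.87 = 111132 m; at latitude φ, 1° of longitude spans that × cos φ = 72844.7 m, so Δλ = 202.33 / 72844.7 × 3600 = 9.999″.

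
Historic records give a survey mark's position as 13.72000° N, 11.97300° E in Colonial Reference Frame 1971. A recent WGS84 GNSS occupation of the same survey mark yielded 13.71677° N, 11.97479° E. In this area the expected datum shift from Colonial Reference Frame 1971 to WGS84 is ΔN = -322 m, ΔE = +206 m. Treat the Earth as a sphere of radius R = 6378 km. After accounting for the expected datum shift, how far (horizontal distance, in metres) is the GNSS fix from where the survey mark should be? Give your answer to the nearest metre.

40 m

Observed coordinate differences: Δφ = -0.00323°, Δλ = +0.00179°.
Converting to metres (1° lat = 111317 m, cos φ = 0.971466): observed ΔN = -359.6 m, observed ΔE = 193.6 m.
Subtracting the expected shift leaves a residual of -359.6 − (-322) = -37.6 m north and 193.6 − (206) = -12.4 m east.
Residual distance = √((-37.6)² + (-12.4)²) = 39.6 m.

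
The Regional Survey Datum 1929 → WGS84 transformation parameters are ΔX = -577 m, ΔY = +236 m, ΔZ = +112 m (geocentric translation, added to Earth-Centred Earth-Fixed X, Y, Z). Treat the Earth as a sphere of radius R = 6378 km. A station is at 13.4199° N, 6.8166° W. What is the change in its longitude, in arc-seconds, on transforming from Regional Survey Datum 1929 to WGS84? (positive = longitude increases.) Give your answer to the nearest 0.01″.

Δλ = 5.51″

sin φ = 0.232086, cos φ = 0.972695, sin λ = -0.118692, cos λ = 0.992931.
East component: ΔE = −sin λ·ΔX + cos λ·ΔY = −(-0.118692)(-577) + (0.992931)(236) = 165.85 m.
1° of latitude spans πR/180 = 111317 m; at latitude φ, 1° of longitude spans that × cos φ = 108277.6 m, so Δλ = 165.85 / 108277.6 × 3600 = 5.514″.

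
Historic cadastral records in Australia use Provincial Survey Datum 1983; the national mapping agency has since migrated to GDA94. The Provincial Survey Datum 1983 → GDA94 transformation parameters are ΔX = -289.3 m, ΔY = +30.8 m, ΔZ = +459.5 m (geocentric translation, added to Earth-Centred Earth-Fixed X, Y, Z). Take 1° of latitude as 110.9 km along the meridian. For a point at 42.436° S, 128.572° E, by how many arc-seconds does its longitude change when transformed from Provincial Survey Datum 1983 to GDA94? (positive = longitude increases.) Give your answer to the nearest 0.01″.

Δλ = 9.10″

sin φ = -0.674766, cos φ = 0.738032, sin λ = 0.781825, cos λ = -0.623498.
East component: ΔE = −sin λ·ΔX + cos λ·ΔY = −(0.781825)(-289.3) + (-0.623498)(30.8) = 206.98 m.
1° of latitude spans 110900 m; at latitude φ, 1° of longitude spans that × cos φ = 81847.7 m, so Δλ = 206.98 / 81847.7 × 3600 = 9.104″.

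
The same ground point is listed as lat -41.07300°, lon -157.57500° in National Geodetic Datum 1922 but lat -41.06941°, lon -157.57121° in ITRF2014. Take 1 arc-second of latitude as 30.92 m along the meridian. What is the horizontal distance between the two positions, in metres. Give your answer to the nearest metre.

511 m

Δφ = -41.06941° − -41.07300° = +0.00359°; Δλ = -157.57121° − -157.57500° = +0.00379°.
1° of latitude = 3600 × 30.92 = 111312 m.
ΔN = Δφ × 111312 = 399.6 m; ΔE = Δλ × 111312 × cos(-41.07300°) = +0.00379 × 111312 × 0.753873 = 318.0 m.
Distance = √(ΔE² + ΔN²) = √(318.0² + 399.6²) = 510.7 m.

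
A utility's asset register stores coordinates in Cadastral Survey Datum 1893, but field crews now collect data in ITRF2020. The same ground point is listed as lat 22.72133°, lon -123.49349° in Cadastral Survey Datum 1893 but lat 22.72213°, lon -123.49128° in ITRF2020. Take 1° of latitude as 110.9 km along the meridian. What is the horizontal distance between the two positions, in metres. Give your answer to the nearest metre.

243 m

Δφ = 22.72213° − 22.72133° = +0.00080°; Δλ = -123.49128° − -123.49349° = +0.00221°.
ΔN = Δφ × 110900 = 88.7 m; ΔE = Δλ × 110900 × cos(22.72133°) = +0.00221 × 110900 × 0.922394 = 226.1 m.
Distance = √(ΔE² + ΔN²) = √(226.1² + 88.7²) = 242.9 m.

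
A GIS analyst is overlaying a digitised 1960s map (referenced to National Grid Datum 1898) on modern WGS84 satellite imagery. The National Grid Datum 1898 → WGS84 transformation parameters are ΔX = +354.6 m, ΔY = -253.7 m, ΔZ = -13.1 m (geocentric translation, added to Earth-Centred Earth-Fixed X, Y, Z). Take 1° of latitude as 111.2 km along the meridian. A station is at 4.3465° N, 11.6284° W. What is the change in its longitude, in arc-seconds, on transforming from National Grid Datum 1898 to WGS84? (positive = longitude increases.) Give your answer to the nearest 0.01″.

sin φ = 0.075788, cos φ = 0.997124, sin λ = -0.201563, cos λ = 0.979475.
East component: ΔE = −sin λ·ΔX + cos λ·ΔY = −(-0.201563)(354.6) + (0.979475)(-253.7) = -177.02 m.
1° of latitude spans 111200 m; at latitude φ, 1° of longitude spans that × cos φ = 110880.2 m, so Δλ = -177.02 / 110880.2 × 3600 = -5.747″.

Δλ = -5.75″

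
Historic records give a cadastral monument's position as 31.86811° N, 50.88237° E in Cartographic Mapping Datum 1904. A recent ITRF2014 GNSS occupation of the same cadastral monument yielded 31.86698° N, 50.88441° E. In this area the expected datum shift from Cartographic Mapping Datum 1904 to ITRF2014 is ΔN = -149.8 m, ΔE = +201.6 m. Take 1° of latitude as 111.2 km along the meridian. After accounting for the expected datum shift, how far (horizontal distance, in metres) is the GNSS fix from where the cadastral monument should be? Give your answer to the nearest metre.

26 m

Observed coordinate differences: Δφ = -0.00113°, Δλ = +0.00204°.
Converting to metres (1° lat = 111200 m, cos φ = 0.849266): observed ΔN = -125.7 m, observed ΔE = 192.7 m.
Subtracting the expected shift leaves a residual of -125.7 − (-149.8) = 24.1 m north and 192.7 − (201.6) = -8.9 m east.
Residual distance = √(24.1² + (-8.9)²) = 25.7 m.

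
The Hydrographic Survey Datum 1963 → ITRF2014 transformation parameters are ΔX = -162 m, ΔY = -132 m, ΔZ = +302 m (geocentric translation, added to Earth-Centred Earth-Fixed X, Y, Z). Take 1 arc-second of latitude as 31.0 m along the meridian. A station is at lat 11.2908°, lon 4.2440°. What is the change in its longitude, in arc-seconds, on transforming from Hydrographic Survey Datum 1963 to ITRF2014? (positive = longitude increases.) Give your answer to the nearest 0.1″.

Δλ = -3.9″

sin φ = 0.195789, cos φ = 0.980646, sin λ = 0.074004, cos λ = 0.997258.
East component: ΔE = −sin λ·ΔX + cos λ·ΔY = −(0.074004)(-162) + (0.997258)(-132) = -119.65 m.
1° of latitude spans 3600 × 31.00 = 111600 m; at latitude φ, 1° of longitude spans that × cos φ = 109440.1 m, so Δλ = -119.65 / 109440.1 × 3600 = -3.936″.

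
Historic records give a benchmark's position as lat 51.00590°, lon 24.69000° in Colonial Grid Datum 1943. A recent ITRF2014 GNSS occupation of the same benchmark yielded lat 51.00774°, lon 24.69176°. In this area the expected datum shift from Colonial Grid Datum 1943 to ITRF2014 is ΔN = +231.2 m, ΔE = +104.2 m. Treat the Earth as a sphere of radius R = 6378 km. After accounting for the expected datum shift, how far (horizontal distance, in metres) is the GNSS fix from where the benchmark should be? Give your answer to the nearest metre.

Observed coordinate differences: Δφ = +0.00184°, Δλ = +0.00176°.
Converting to metres (1° lat = 111317 m, cos φ = 0.629240): observed ΔN = 204.8 m, observed ΔE = 123.3 m.
Subtracting the expected shift leaves a residual of 204.8 − (231.2) = -26.4 m north and 123.3 − (104.2) = 19.1 m east.
Residual distance = √((-26.4)² + 19.1²) = 32.6 m.

33 m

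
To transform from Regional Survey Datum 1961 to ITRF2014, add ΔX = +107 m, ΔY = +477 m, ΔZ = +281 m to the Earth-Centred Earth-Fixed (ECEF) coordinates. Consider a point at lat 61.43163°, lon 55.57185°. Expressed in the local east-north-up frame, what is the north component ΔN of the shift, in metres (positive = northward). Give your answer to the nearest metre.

ΔN = -264 m

At φ = 61.43163°, λ = 55.57185°: sin φ = 0.878247, cos φ = 0.478207, sin λ = 0.824836, cos λ = 0.565372.
ΔN = −sin φ cos λ·ΔX − sin φ sin λ·ΔY + cos φ·ΔZ = −(0.878247)(0.565372)(107) − (0.878247)(0.824836)(477) + (0.478207)(281) = -264.30 m.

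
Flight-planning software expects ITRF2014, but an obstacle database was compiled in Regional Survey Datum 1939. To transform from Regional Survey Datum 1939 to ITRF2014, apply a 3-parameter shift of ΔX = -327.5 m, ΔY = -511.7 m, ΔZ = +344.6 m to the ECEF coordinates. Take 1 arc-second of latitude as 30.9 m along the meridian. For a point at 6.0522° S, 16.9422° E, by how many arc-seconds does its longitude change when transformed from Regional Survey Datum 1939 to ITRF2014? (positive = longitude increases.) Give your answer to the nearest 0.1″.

Δλ = -12.8″

sin φ = -0.105434, cos φ = 0.994426, sin λ = 0.291407, cos λ = 0.956599.
East component: ΔE = −sin λ·ΔX + cos λ·ΔY = −(0.291407)(-327.5) + (0.956599)(-511.7) = -394.06 m.
1° of latitude spans 3600 × 30.90 = 111240 m; at latitude φ, 1° of longitude spans that × cos φ = 110620.0 m, so Δλ = -394.06 / 110620.0 × 3600 = -12.824″.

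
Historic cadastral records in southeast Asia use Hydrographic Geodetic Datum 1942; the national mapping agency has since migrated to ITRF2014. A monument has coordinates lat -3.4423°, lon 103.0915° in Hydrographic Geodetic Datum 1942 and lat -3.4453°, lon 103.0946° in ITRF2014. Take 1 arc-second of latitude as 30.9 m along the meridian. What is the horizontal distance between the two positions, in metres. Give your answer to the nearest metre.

Δφ = -3.4453° − -3.4423° = -0.0030°; Δλ = 103.0946° − 103.0915° = +0.0031°.
1° of latitude = 3600 × 30.90 = 111240 m.
ΔN = Δφ × 111240 = -333.7 m; ΔE = Δλ × 111240 × cos(-3.4423°) = +0.0031 × 111240 × 0.998196 = 344.2 m.
Distance = √(ΔE² + ΔN²) = √(344.2² + (-333.7)²) = 479.4 m.

479 m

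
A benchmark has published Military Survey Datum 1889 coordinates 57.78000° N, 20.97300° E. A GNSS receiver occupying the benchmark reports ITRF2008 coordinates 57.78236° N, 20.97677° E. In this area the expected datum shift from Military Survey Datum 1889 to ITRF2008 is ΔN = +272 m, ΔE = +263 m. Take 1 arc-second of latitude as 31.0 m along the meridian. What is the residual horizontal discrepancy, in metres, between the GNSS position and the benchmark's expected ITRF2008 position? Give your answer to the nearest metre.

Observed coordinate differences: Δφ = +0.00236°, Δλ = +0.00377°.
Converting to metres (1° lat = 111600 m, cos φ = 0.533172): observed ΔN = 263.4 m, observed ΔE = 224.3 m.
Subtracting the expected shift leaves a residual of 263.4 − (272) = -8.6 m north and 224.3 − (263) = -38.7 m east.
Residual distance = √((-8.6)² + (-38.7)²) = 39.6 m.

40 m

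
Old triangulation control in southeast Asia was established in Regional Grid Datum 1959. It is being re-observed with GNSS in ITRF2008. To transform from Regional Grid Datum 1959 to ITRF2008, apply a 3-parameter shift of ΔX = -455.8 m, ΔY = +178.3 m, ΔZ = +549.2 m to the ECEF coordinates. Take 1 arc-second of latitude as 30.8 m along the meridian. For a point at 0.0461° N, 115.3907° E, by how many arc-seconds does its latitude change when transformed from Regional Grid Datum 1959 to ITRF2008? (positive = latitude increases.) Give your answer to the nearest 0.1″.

Δφ = 17.8″

sin φ = 0.000805, cos φ = 1.000000, sin λ = 0.903405, cos λ = -0.428789.
North component: ΔN = −sin φ cos λ·ΔX − sin φ sin λ·ΔY + cos φ·ΔZ = −(0.000805)(-0.428789)(-455.8) − (0.000805)(0.903405)(178.3) + (1.000000)(549.2) = 548.91 m.
1° of latitude spans 3600 × 30.80 = 110880 m, so Δφ = 548.91 / 110880 × 3600 = 17.822″.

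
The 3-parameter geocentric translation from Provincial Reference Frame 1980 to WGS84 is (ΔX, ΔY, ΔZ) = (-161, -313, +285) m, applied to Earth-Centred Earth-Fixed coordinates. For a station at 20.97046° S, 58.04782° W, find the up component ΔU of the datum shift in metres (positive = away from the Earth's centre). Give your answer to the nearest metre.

ΔU = 66 m

The local up (radial) axis is (cos φ cos λ, cos φ sin λ, sin φ), giving ΔU = -79.560 + 247.987 − 101.998 = 66.43 m.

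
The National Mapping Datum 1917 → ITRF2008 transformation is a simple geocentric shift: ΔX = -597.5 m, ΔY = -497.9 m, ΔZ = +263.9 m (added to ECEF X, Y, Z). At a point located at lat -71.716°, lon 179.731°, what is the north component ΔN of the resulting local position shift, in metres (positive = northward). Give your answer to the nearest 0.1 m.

ΔN = 647.9 m

The local north axis is (−sin φ cos λ, −sin φ sin λ, cos φ), giving ΔN = 567.328 − 2.220 + 82.793 = 647.90 m.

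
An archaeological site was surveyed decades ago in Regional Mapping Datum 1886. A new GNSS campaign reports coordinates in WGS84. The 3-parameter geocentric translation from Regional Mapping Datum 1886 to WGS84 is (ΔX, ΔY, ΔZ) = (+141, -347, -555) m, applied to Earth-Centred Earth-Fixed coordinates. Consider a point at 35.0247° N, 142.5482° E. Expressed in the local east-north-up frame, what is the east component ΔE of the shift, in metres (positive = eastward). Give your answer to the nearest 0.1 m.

ΔE = 189.7 m

At φ = 35.0247°, λ = 142.5482°: sin φ = 0.573930, cos φ = 0.818905, sin λ = 0.608094, cos λ = -0.793865.
ΔE = −sin λ·ΔX + cos λ·ΔY = −(0.608094)·(141) + (-0.793865)·(-347) = 189.73 m.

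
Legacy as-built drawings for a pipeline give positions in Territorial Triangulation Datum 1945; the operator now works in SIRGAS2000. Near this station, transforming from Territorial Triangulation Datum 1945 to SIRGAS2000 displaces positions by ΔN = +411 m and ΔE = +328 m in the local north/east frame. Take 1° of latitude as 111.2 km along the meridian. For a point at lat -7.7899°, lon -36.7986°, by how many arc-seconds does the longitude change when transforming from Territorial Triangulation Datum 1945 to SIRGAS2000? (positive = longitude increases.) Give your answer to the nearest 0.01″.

At latitude -7.7899°, cos φ = 0.990772.
1° of longitude at this latitude = 111.2 × cos φ = 110.17 km, so Δλ = 328.0 / 110173.8 = 0.0029771° = 10.718″.

Δλ = 10.72″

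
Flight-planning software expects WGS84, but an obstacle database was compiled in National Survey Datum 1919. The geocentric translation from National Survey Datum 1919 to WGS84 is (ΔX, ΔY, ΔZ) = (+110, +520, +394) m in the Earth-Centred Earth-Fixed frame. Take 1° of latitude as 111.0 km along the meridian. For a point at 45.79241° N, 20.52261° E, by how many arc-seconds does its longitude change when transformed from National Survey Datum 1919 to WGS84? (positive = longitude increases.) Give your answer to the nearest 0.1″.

Δλ = 20.9″

sin φ = 0.716818, cos φ = 0.697260, sin λ = 0.350577, cos λ = 0.936534.
East component: ΔE = −sin λ·ΔX + cos λ·ΔY = −(0.350577)(110) + (0.936534)(520) = 448.43 m.
1° of latitude spans 111000 m; at latitude φ, 1° of longitude spans that × cos φ = 77395.9 m, so Δλ = 448.43 / 77395.9 × 3600 = 20.859″.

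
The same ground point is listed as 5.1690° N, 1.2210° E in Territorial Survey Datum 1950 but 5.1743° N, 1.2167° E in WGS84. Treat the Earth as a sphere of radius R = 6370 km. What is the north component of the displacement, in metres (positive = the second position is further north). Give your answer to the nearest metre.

Δφ = 5.1743° − 5.1690° = +0.0053°; Δλ = 1.2167° − 1.2210° = -0.0043°.
1° along a meridian = πR/180 = 111177 m.
ΔN = Δφ × 111177 = 589.2 m; ΔE = Δλ × 111177 × cos(5.1690°) = -0.0043 × 111177 × 0.995933 = -476.1 m.

ΔN = 589 m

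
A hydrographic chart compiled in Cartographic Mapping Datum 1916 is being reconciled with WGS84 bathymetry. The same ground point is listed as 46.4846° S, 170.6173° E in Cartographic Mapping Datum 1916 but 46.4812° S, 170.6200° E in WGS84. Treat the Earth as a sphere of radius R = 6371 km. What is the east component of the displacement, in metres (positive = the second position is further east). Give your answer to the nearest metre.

ΔE = 207 m

Δφ = -46.4812° − -46.4846° = +0.0034°; Δλ = 170.6200° − 170.6173° = +0.0027°.
1° along a meridian = πR/180 = 111195 m.
ΔN = Δφ × 111195 = 378.1 m; ΔE = Δλ × 111195 × cos(-46.4846°) = +0.0027 × 111195 × 0.688550 = 206.7 m.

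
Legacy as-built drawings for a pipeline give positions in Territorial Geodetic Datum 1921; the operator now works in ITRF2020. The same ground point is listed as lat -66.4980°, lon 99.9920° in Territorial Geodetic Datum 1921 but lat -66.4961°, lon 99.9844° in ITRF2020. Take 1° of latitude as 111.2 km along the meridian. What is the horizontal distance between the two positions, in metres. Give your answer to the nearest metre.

Δφ = -66.4961° − -66.4980° = +0.0019°; Δλ = 99.9844° − 99.9920° = -0.0076°.
ΔN = Δφ × 111200 = 211.3 m; ΔE = Δλ × 111200 × cos(-66.4980°) = -0.0076 × 111200 × 0.398781 = -337.0 m.
Distance = √(ΔE² + ΔN²) = √((-337.0)² + 211.3²) = 397.8 m.

398 m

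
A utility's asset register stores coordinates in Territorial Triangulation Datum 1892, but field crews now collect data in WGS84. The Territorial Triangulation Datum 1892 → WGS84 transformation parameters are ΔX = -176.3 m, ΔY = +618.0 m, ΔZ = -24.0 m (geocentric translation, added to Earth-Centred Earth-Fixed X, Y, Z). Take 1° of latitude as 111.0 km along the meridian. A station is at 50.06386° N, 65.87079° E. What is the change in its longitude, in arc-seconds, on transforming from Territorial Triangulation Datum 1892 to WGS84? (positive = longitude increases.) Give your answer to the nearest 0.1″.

Δλ = 20.9″

sin φ = 0.766760, cos φ = 0.641933, sin λ = 0.912626, cos λ = 0.408796.
East component: ΔE = −sin λ·ΔX + cos λ·ΔY = −(0.912626)(-176.3) + (0.408796)(618.0) = 413.53 m.
1° of latitude spans 111000 m; at latitude φ, 1° of longitude spans that × cos φ = 71254.6 m, so Δλ = 413.53 / 71254.6 × 3600 = 20.893″.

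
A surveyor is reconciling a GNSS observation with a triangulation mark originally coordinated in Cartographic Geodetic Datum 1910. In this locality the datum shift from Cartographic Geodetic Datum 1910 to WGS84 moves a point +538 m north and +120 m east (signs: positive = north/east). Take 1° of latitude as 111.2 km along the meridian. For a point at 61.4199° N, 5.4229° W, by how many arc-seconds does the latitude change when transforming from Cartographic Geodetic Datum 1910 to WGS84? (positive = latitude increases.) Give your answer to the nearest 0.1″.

1° of latitude = 111.2 km, so Δφ = 538.0 / 111200 = 0.0048381° = 17.417″.

Δφ = 17.4″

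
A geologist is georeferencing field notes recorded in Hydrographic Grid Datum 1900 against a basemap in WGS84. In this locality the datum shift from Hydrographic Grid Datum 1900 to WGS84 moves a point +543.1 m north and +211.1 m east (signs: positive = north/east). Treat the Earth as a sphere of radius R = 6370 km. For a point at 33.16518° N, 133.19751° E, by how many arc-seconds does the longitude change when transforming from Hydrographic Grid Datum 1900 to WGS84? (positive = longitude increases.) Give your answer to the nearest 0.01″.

Δλ = 8.17″

At latitude 33.16518°, cos φ = 0.837097.
One radian of longitude at latitude φ spans R cos φ, so Δλ = ΔE / (R cos φ) = 211.1 / (6370000 × 0.837097) = 3.9589e-05 rad = 8.166″.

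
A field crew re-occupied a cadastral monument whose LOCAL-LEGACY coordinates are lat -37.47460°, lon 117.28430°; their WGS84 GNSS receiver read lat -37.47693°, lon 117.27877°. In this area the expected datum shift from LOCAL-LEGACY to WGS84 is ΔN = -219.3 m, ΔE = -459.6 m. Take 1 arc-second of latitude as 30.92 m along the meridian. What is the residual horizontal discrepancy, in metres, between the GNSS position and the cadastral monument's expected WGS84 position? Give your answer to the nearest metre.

Observed coordinate differences: Δφ = -0.00233°, Δλ = -0.00553°.
Converting to metres (1° lat = 111312 m, cos φ = 0.793623): observed ΔN = -259.4 m, observed ΔE = -488.5 m.
Subtracting the expected shift leaves a residual of -259.4 − (-219.3) = -40.1 m north and -488.5 − (-459.6) = -28.9 m east.
Residual distance = √((-40.1)² + (-28.9)²) = 49.4 m.

49 m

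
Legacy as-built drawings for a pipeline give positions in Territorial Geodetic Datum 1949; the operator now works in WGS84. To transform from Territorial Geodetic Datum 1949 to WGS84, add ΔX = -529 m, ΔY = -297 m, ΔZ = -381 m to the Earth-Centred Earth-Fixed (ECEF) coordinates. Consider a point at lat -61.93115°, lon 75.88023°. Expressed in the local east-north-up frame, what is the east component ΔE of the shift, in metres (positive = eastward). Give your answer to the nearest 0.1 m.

The local east axis at (φ, λ) is (−sin λ, cos λ, 0), so ΔE = −sin(75.88023°)·(-529) + cos(75.88023°)·(-297) = 440.56 m.

ΔE = 440.6 m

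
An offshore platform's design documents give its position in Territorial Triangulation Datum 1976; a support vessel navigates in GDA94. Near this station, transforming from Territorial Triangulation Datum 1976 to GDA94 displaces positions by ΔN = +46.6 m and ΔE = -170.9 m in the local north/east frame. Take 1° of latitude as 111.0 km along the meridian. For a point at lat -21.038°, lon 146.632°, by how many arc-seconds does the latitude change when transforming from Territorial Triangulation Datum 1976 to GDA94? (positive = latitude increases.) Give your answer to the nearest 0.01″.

Δφ = 1.51″

1° of latitude = 111.0 km, so Δφ = 46.6 / 111000 = 0.0004198° = 1.511″.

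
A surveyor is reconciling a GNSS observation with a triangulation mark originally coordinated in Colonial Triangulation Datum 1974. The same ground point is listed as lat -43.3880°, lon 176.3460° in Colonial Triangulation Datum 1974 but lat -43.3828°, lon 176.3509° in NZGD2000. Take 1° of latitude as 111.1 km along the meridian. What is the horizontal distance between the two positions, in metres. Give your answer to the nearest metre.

700 m

Δφ = -43.3828° − -43.3880° = +0.0052°; Δλ = 176.3509° − 176.3460° = +0.0049°.
ΔN = Δφ × 111100 = 577.7 m; ΔE = Δλ × 111100 × cos(-43.3880°) = +0.0049 × 111100 × 0.726719 = 395.6 m.
Distance = √(ΔE² + ΔN²) = √(395.6² + 577.7²) = 700.2 m.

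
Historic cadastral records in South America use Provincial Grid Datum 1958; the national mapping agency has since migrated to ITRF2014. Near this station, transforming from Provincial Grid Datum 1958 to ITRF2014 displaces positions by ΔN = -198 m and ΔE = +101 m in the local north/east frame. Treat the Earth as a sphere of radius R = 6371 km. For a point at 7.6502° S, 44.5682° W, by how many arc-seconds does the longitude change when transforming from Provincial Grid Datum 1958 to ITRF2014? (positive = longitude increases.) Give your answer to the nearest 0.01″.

Δλ = 3.30″

At latitude -7.6502°, cos φ = 0.991099.
One radian of longitude at latitude φ spans R cos φ, so Δλ = ΔE / (R cos φ) = 101.0 / (6371000 × 0.991099) = 1.5995e-05 rad = 3.299″.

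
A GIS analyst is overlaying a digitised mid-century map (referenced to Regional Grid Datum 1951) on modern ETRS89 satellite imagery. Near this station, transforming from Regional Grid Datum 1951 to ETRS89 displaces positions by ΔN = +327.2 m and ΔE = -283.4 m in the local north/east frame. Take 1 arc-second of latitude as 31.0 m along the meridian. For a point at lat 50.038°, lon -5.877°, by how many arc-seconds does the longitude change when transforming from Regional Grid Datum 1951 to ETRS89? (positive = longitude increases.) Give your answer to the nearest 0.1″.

At latitude 50.038°, cos φ = 0.642279.
1″ of longitude at this latitude = 31.00 × cos φ = 19.9107 m, so Δλ = -283.4 / 19.9107 = -14.234″.

Δλ = -14.2″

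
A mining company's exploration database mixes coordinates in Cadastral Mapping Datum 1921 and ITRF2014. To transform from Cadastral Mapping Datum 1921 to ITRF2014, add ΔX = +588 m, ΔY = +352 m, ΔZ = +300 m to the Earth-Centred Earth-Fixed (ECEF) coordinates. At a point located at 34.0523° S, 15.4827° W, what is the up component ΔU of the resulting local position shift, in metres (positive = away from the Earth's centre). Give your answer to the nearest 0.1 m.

At φ = -34.0523°, λ = -15.4827°: sin φ = -0.559949, cos φ = 0.828527, sin λ = -0.266947, cos λ = 0.963711.
ΔU = cos φ cos λ·ΔX + cos φ sin λ·ΔY + sin φ·ΔZ = (0.828527)(0.963711)(588) + (0.828527)(-0.266947)(352) + (-0.559949)(300) = 223.66 m.

ΔU = 223.7 m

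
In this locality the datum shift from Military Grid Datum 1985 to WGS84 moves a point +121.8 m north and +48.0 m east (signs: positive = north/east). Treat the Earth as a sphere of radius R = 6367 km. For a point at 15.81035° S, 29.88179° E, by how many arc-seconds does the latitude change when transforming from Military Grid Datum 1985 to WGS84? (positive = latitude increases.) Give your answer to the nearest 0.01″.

On a sphere of radius R, 1 rad of latitude = R, so Δφ = ΔN / R = 121.8 / 6367000 = 1.9130e-05 rad = 3.946″.

Δφ = 3.95″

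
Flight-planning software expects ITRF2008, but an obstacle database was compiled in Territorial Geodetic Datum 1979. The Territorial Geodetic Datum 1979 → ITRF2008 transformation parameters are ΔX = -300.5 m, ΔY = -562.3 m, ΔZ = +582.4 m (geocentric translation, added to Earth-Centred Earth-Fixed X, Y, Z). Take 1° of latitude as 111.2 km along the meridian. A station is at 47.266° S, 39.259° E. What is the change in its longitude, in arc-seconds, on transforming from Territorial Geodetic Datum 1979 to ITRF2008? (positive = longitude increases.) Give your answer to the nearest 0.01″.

Δλ = -11.70″

sin φ = -0.734512, cos φ = 0.678596, sin λ = 0.632827, cos λ = 0.774293.
East component: ΔE = −sin λ·ΔX + cos λ·ΔY = −(0.632827)(-300.5) + (0.774293)(-562.3) = -245.22 m.
1° of latitude spans 111200 m; at latitude φ, 1° of longitude spans that × cos φ = 75459.8 m, so Δλ = -245.22 / 75459.8 × 3600 = -11.699″.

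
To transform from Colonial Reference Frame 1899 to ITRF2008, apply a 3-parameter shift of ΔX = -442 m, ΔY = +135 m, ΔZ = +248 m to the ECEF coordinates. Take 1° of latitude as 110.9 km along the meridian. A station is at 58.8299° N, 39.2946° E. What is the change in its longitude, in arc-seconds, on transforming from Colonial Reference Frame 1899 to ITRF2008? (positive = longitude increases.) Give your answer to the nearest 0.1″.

sin φ = 0.855634, cos φ = 0.517581, sin λ = 0.633308, cos λ = 0.773900.
East component: ΔE = −sin λ·ΔX + cos λ·ΔY = −(0.633308)(-442) + (0.773900)(135) = 384.40 m.
1° of latitude spans 110900 m; at latitude φ, 1° of longitude spans that × cos φ = 57399.7 m, so Δλ = 384.40 / 57399.7 × 3600 = 24.109″.

Δλ = 24.1″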